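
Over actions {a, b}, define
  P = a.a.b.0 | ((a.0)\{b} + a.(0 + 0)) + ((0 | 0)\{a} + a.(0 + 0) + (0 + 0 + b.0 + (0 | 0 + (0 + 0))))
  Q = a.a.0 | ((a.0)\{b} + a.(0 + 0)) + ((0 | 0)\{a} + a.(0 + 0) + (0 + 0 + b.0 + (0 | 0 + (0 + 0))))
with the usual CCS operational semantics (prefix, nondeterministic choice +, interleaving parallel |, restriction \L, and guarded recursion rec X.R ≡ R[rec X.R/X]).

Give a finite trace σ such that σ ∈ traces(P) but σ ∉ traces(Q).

aab

Reachable graph of P (14 states):
  p0 = a.a.b.0 | ((a.0)\{b} + a.(0 + 0)) + ((0 | 0)\{a} + a.(0 + 0) + (0 + 0 + b.0 + (0 | 0 + (0 + 0)))) ⊢ ··a··> p1, ··a··> p2, ··a··> p3, ··a··> p4, ··b··> p5
  p1 = 0 + 0 ⊢ stopped
  p2 = a.a.b.0 | (0 + 0) ⊢ ··a··> p6
  p3 = a.a.b.0 | 0\{b} ⊢ ··a··> p7
  p4 = a.b.0 | ((a.0)\{b} + a.(0 + 0)) ⊢ ··a··> p6, ··a··> p7, ··a··> p8
  p5 = 0 ⊢ stopped
  p6 = a.b.0 | (0 + 0) ⊢ ··a··> p9
  p7 = a.b.0 | 0\{b} ⊢ ··a··> p10
  p8 = b.0 | ((a.0)\{b} + a.(0 + 0)) ⊢ ··a··> p10, ··a··> p9, ··b··> p11
  p9 = b.0 | (0 + 0) ⊢ ··b··> p12
  p10 = b.0 | 0\{b} ⊢ ··b··> p13
  p11 = 0 | ((a.0)\{b} + a.(0 + 0)) ⊢ ··a··> p12, ··a··> p13
  p12 = 0 | (0 + 0) ⊢ stopped
  p13 = 0 | 0\{b} ⊢ stopped
Reachable graph of Q (11 states):
  q0 = a.a.0 | ((a.0)\{b} + a.(0 + 0)) + ((0 | 0)\{a} + a.(0 + 0) + (0 + 0 + b.0 + (0 | 0 + (0 + 0)))) ⊢ ··a··> q1, ··a··> q2, ··a··> q3, ··a··> q4, ··b··> q5
  q1 = 0 + 0 ⊢ stopped
  q2 = a.0 | ((a.0)\{b} + a.(0 + 0)) ⊢ ··a··> q6, ··a··> q7, ··a··> q8
  q3 = a.a.0 | (0 + 0) ⊢ ··a··> q7
  q4 = a.a.0 | 0\{b} ⊢ ··a··> q8
  q5 = 0 ⊢ stopped
  q6 = 0 | ((a.0)\{b} + a.(0 + 0)) ⊢ ··a··> q10, ··a··> q9
  q7 = a.0 | (0 + 0) ⊢ ··a··> q9
  q8 = a.0 | 0\{b} ⊢ ··a··> q10
  q9 = 0 | (0 + 0) ⊢ stopped
  q10 = 0 | 0\{b} ⊢ stopped
Trace ⟨aab⟩ through P, begin at {p0}:
  [1] a ⇒ {p1, p2, p3, p4}
  [2] a ⇒ {p6, p7, p8}
  [3] b ⇒ {p11}
  P completes σ.
Trace ⟨aab⟩ through Q, begin at {q0}:
  [1] a ⇒ {q1, q2, q3, q4}
  [2] a ⇒ {q6, q7, q8}
  [3] b ⇒ ∅  — Q cannot continue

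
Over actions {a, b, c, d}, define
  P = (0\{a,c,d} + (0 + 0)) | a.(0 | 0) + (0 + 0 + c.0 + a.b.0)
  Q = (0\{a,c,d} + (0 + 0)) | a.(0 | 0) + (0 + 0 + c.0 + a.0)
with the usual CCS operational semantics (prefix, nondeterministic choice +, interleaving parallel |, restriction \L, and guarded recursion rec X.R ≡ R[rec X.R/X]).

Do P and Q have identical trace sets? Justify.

trace-distinct — witness ⟨ab⟩

P's transition system — 4 states:
  p0 = (0\{a,c,d} + (0 + 0)) | a.(0 | 0) + (0 + 0 + c.0 + a.b.0) :: --a--▸ p1, --a--▸ p2, --c--▸ p3
  p1 = (0\{a,c,d} + (0 + 0)) | (0 | 0) :: ·
  p2 = b.0 :: --b--▸ p3
  p3 = 0 :: ·
Q's transition system — 3 states:
  q0 = (0\{a,c,d} + (0 + 0)) | a.(0 | 0) + (0 + 0 + c.0 + a.0) :: --a--▸ q1, --a--▸ q2, --c--▸ q2
  q1 = (0\{a,c,d} + (0 + 0)) | (0 | 0) :: ·
  q2 = 0 :: ·
Run σ = ⟨ab⟩ on P: start {p0}
  after a @ step 1: {p1, p2}
  after b @ step 2: {p3}
  P completes σ.
Run σ = ⟨ab⟩ on Q: start {q0}
  after a @ step 1: {q1, q2}
  after b @ step 2: ∅  — Q cannot continue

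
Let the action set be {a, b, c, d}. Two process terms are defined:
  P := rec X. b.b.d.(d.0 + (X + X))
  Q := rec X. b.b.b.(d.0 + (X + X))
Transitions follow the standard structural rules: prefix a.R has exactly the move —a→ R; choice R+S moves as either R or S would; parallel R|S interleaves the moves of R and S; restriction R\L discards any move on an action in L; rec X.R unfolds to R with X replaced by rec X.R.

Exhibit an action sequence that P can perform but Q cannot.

bbd

LTS(P): 5 reachable states
  p0 = rec X. b.b.d.(d.0 + (X + X)) ⊢ ··b··> p1
  p1 = b.d.(d.0 + ((rec X. b.b.d.(d.0 + (X + X))) + (rec X. b.b.d.(d.0 + (X + X))))) ⊢ ··b··> p2
  p2 = d.(d.0 + ((rec X. b.b.d.(d.0 + (X + X))) + (rec X. b.b.d.(d.0 + (X + X))))) ⊢ ··d··> p3
  p3 = d.0 + ((rec X. b.b.d.(d.0 + (X + X))) + (rec X. b.b.d.(d.0 + (X + X)))) ⊢ ··b··> p1, ··d··> p4
  p4 = 0 ⊢ ∅
LTS(Q): 5 reachable states
  q0 = rec X. b.b.b.(d.0 + (X + X)) ⊢ ··b··> q1
  q1 = b.b.(d.0 + ((rec X. b.b.b.(d.0 + (X + X))) + (rec X. b.b.b.(d.0 + (X + X))))) ⊢ ··b··> q2
  q2 = b.(d.0 + ((rec X. b.b.b.(d.0 + (X + X))) + (rec X. b.b.b.(d.0 + (X + X))))) ⊢ ··b··> q3
  q3 = d.0 + ((rec X. b.b.b.(d.0 + (X + X))) + (rec X. b.b.b.(d.0 + (X + X)))) ⊢ ··b··> q1, ··d··> q4
  q4 = 0 ⊢ ∅
Executing bbd from P (initial set {p0}):
  after b @ step 1: {p1}
  after b @ step 2: {p2}
  after d @ step 3: {p3}
  ✓ P
Executing bbd from Q (initial set {q0}):
  after b @ step 1: {q1}
  after b @ step 2: {q2}
  after d @ step 3: ∅  — Q cannot continue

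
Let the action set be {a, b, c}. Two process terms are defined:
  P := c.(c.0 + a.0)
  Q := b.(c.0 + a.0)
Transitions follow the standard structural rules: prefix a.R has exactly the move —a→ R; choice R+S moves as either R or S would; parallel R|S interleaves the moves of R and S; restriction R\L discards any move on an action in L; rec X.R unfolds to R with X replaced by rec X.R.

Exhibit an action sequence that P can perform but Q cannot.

c

P's transition system — 3 states:
  u0 = c.(c.0 + a.0) has moves =c=> u1
  u1 = c.0 + a.0 has moves =a=> u2, =c=> u2
  u2 = 0 has moves deadlocked
Q's transition system — 3 states:
  v0 = b.(c.0 + a.0) has moves =b=> v1
  v1 = c.0 + a.0 has moves =a=> v2, =c=> v2
  v2 = 0 has moves deadlocked
Run σ = ⟨c⟩ on P: start {u0}
  step 1 (c): {u1}
  P completes σ.
Run σ = ⟨c⟩ on Q: start {v0}
  step 1 (c): ∅  — Q cannot continue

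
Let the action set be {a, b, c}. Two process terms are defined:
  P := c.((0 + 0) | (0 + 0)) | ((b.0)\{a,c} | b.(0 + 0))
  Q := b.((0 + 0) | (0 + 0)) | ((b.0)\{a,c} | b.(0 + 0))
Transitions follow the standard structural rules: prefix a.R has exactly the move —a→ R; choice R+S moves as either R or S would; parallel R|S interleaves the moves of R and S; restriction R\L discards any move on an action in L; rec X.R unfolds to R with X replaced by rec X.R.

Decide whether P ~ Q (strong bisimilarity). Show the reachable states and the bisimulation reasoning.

P's transition system — 8 states:
  u0 = c.((0 + 0) | (0 + 0)) | ((b.0)\{a,c} | b.(0 + 0)) ⊢ =b=> u1, =b=> u2, =c=> u3
  u1 = c.((0 + 0) | (0 + 0)) | ((b.0)\{a,c} | (0 + 0)) ⊢ =b=> u4, =c=> u5
  u2 = c.((0 + 0) | (0 + 0)) | (0\{a,c} | b.(0 + 0)) ⊢ =b=> u4, =c=> u6
  u3 = (0 + 0) | (0 + 0) | ((b.0)\{a,c} | b.(0 + 0)) ⊢ =b=> u5, =b=> u6
  u4 = c.((0 + 0) | (0 + 0)) | (0\{a,c} | (0 + 0)) ⊢ =c=> u7
  u5 = (0 + 0) | (0 + 0) | ((b.0)\{a,c} | (0 + 0)) ⊢ =b=> u7
  u6 = (0 + 0) | (0 + 0) | (0\{a,c} | b.(0 + 0)) ⊢ =b=> u7
  u7 = (0 + 0) | (0 + 0) | (0\{a,c} | (0 + 0)) ⊢ (no moves)
Q's transition system — 8 states:
  v0 = b.((0 + 0) | (0 + 0)) | ((b.0)\{a,c} | b.(0 + 0)) ⊢ =b=> v1, =b=> v2, =b=> v3
  v1 = (0 + 0) | (0 + 0) | ((b.0)\{a,c} | b.(0 + 0)) ⊢ =b=> v4, =b=> v5
  v2 = b.((0 + 0) | (0 + 0)) | ((b.0)\{a,c} | (0 + 0)) ⊢ =b=> v4, =b=> v6
  v3 = b.((0 + 0) | (0 + 0)) | (0\{a,c} | b.(0 + 0)) ⊢ =b=> v5, =b=> v6
  v4 = (0 + 0) | (0 + 0) | ((b.0)\{a,c} | (0 + 0)) ⊢ =b=> v7
  v5 = (0 + 0) | (0 + 0) | (0\{a,c} | b.(0 + 0)) ⊢ =b=> v7
  v6 = b.((0 + 0) | (0 + 0)) | (0\{a,c} | (0 + 0)) ⊢ =b=> v7
  v7 = (0 + 0) | (0 + 0) | (0\{a,c} | (0 + 0)) ⊢ (no moves)
Partition-refinement fixed point:
  B0 = {u0}
  B1 = {u1, u2}
  B2 = {u4}
  B3 = {u7, v7}
  B4 = {u5, u6, v4, v5, v6}
  B5 = {u3, v1, v2, v3}
  B6 = {v0}
u0 ∈ B0, v0 ∈ B6 → different blocks

P ≁ Q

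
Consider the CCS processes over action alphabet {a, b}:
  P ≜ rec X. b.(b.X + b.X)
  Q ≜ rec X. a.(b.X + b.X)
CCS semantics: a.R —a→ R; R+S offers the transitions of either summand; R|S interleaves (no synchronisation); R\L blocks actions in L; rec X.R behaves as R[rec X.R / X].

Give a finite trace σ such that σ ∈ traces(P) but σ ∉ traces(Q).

P's transition system — 2 states:
  s0 = rec X. b.(b.X + b.X) ⊢ -b-> s1
  s1 = b.(rec X. b.(b.X + b.X)) + b.(rec X. b.(b.X + b.X)) ⊢ -b-> s0
Q's transition system — 2 states:
  t0 = rec X. a.(b.X + b.X) ⊢ -a-> t1
  t1 = b.(rec X. a.(b.X + b.X)) + b.(rec X. a.(b.X + b.X)) ⊢ -b-> t0
Executing b from P (initial set {s0}):
  step 1 (b): {s1}
  — P admits the full trace.
Executing b from Q (initial set {t0}):
  step 1 (b): ∅ (Q stuck)

b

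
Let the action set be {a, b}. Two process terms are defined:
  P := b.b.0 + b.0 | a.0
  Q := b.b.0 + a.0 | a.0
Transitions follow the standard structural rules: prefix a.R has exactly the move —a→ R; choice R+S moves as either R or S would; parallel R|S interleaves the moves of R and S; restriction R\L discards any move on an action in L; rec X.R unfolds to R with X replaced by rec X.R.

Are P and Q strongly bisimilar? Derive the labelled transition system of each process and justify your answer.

LTS(P): 6 reachable states
  u0 = b.b.0 + b.0 | a.0 ⊢ -a-> u1, -b-> u2, -b-> u3
  u1 = b.0 | 0 ⊢ -b-> u4
  u2 = 0 | a.0 ⊢ -a-> u4
  u3 = b.0 ⊢ -b-> u5
  u4 = 0 | 0 ⊢ ∅
  u5 = 0 ⊢ ∅
LTS(Q): 6 reachable states
  v0 = b.b.0 + a.0 | a.0 ⊢ -a-> v1, -a-> v2, -b-> v3
  v1 = 0 | a.0 ⊢ -a-> v4
  v2 = a.0 | 0 ⊢ -a-> v4
  v3 = b.0 ⊢ -b-> v5
  v4 = 0 | 0 ⊢ ∅
  v5 = 0 ⊢ ∅
Partition-refinement fixed point:
  B0 = {u0}
  B1 = {u2, v1, v2}
  B2 = {u4, u5, v4, v5}
  B3 = {u1, u3, v3}
  B4 = {v0}
u0 ∈ B0, v0 ∈ B4 → different blocks

NO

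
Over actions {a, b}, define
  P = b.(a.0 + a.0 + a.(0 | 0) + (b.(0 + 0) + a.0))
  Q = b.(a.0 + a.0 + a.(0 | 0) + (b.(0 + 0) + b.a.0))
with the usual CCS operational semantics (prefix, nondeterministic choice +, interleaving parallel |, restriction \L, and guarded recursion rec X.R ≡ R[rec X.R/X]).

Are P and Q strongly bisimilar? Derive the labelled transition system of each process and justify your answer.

P ≁ Q

P's transition system — 5 states:
  m0 = b.(a.0 + a.0 + a.(0 | 0) + (b.(0 + 0) + a.0)) → -b-> m1
  m1 = a.0 + a.0 + a.(0 | 0) + (b.(0 + 0) + a.0) → -a-> m2, -a-> m3, -b-> m4
  m2 = 0 → (no moves)
  m3 = 0 | 0 → (no moves)
  m4 = 0 + 0 → (no moves)
Q's transition system — 6 states:
  n0 = b.(a.0 + a.0 + a.(0 | 0) + (b.(0 + 0) + b.a.0)) → -b-> n1
  n1 = a.0 + a.0 + a.(0 | 0) + (b.(0 + 0) + b.a.0) → -a-> n2, -a-> n3, -b-> n4, -b-> n5
  n2 = 0 → (no moves)
  n3 = 0 | 0 → (no moves)
  n4 = 0 + 0 → (no moves)
  n5 = a.0 → -a-> n2
Bisimilarity quotient blocks:
  B0 = {m0}
  B1 = {m1}
  B2 = {m2, m3, m4, n2, n3, n4}
  B3 = {n0}
  B4 = {n1}
  B5 = {n5}
m0 ∈ B0, n0 ∈ B3 → different blocks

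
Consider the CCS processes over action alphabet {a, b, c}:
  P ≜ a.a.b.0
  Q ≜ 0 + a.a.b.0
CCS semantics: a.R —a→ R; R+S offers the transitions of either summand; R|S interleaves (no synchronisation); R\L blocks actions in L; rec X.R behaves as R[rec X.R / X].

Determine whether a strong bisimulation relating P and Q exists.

YES

P's transition system — 4 states:
  s0 = a.a.b.0 → -a-> s1
  s1 = a.b.0 → -a-> s2
  s2 = b.0 → -b-> s3
  s3 = 0 → (no moves)
Q's transition system — 4 states:
  t0 = 0 + a.a.b.0 → -a-> t1
  t1 = a.b.0 → -a-> t2
  t2 = b.0 → -b-> t3
  t3 = 0 → (no moves)
Partition-refinement fixed point:
  B0 = {s0, t0}
  B1 = {s1, t1}
  B2 = {s2, t2}
  B3 = {s3, t3}
s0 ∈ B0, t0 ∈ B0 → same block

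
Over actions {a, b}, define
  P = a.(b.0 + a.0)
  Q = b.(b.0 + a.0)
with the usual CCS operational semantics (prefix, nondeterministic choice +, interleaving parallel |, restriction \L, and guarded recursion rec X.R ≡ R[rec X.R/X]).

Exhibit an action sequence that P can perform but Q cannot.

P's transition system — 3 states:
  m0 = a.(b.0 + a.0) → —a→ m1
  m1 = b.0 + a.0 → —a→ m2, —b→ m2
  m2 = 0 → deadlocked
Q's transition system — 3 states:
  n0 = b.(b.0 + a.0) → —b→ n1
  n1 = b.0 + a.0 → —a→ n2, —b→ n2
  n2 = 0 → deadlocked
Trace ⟨a⟩ through P, begin at {m0}:
  [1] a ⇒ {m1}
  — P admits the full trace.
Trace ⟨a⟩ through Q, begin at {n0}:
  [1] a ⇒ ∅  — Q cannot continue

a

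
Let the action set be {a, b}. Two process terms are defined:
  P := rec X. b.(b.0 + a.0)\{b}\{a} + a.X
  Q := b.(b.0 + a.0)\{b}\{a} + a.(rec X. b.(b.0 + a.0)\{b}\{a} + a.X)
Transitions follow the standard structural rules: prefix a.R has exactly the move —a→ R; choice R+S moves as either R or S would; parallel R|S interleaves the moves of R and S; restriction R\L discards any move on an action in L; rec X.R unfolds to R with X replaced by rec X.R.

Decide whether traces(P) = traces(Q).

trace-equivalent

P's transition system — 2 states:
  s0 = rec X. b.(b.0 + a.0)\{b}\{a} + a.X → --a--▸ s0, --b--▸ s1
  s1 = (b.0 + a.0)\{b}\{a} → deadlocked
Q's transition system — 3 states:
  t0 = b.(b.0 + a.0)\{b}\{a} + a.(rec X. b.(b.0 + a.0)\{b}\{a} + a.X) → --a--▸ t1, --b--▸ t2
  t1 = rec X. b.(b.0 + a.0)\{b}\{a} + a.X → --a--▸ t1, --b--▸ t2
  t2 = (b.0 + a.0)\{b}\{a} → deadlocked
Coarsest stable partition (strong bisimilarity classes):
  B0 = {s0, t0, t1}
  B1 = {s1, t2}
s0 ∈ B0, t0 ∈ B0 → same block
Bisimilar ⇒ trace-equivalent.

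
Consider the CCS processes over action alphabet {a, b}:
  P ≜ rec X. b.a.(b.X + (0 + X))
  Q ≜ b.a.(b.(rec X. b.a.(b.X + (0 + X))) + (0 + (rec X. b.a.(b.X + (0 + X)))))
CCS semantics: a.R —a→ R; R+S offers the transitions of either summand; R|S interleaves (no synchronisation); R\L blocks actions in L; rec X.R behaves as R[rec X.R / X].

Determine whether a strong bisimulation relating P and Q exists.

YES

LTS(P): 3 reachable states
  p0 = rec X. b.a.(b.X + (0 + X)) ⊢ --b--▸ p1
  p1 = a.(b.(rec X. b.a.(b.X + (0 + X))) + (0 + (rec X. b.a.(b.X + (0 + X))))) ⊢ --a--▸ p2
  p2 = b.(rec X. b.a.(b.X + (0 + X))) + (0 + (rec X. b.a.(b.X + (0 + X)))) ⊢ --b--▸ p0, --b--▸ p1
LTS(Q): 4 reachable states
  q0 = b.a.(b.(rec X. b.a.(b.X + (0 + X))) + (0 + (rec X. b.a.(b.X + (0 + X))))) ⊢ --b--▸ q1
  q1 = a.(b.(rec X. b.a.(b.X + (0 + X))) + (0 + (rec X. b.a.(b.X + (0 + X))))) ⊢ --a--▸ q2
  q2 = b.(rec X. b.a.(b.X + (0 + X))) + (0 + (rec X. b.a.(b.X + (0 + X)))) ⊢ --b--▸ q1, --b--▸ q3
  q3 = rec X. b.a.(b.X + (0 + X)) ⊢ --b--▸ q1
Bisimilarity quotient blocks:
  B0 = {p0, q0, q3}
  B1 = {p1, q1}
  B2 = {p2, q2}
p0 ∈ B0, q0 ∈ B0 → same block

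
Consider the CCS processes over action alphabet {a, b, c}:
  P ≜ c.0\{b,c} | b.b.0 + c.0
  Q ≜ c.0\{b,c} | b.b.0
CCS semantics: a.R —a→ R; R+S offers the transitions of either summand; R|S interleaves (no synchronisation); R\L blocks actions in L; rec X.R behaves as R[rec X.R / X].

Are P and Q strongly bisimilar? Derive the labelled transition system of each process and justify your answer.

not bisimilar

P's transition system — 7 states:
  s0 = c.0\{b,c} | b.b.0 + c.0 ⊢ —b→ s1, —c→ s2, —c→ s3
  s1 = c.0\{b,c} | b.0 ⊢ —b→ s4, —c→ s5
  s2 = 0 ⊢ deadlocked
  s3 = 0\{b,c} | b.b.0 ⊢ —b→ s5
  s4 = c.0\{b,c} | 0 ⊢ —c→ s6
  s5 = 0\{b,c} | b.0 ⊢ —b→ s6
  s6 = 0\{b,c} | 0 ⊢ deadlocked
Q's transition system — 6 states:
  t0 = c.0\{b,c} | b.b.0 ⊢ —b→ t1, —c→ t2
  t1 = c.0\{b,c} | b.0 ⊢ —b→ t3, —c→ t4
  t2 = 0\{b,c} | b.b.0 ⊢ —b→ t4
  t3 = c.0\{b,c} | 0 ⊢ —c→ t5
  t4 = 0\{b,c} | b.0 ⊢ —b→ t5
  t5 = 0\{b,c} | 0 ⊢ deadlocked
Partition-refinement fixed point:
  B0 = {s0}
  B1 = {s3, t2}
  B2 = {s5, t4}
  B3 = {s2, s6, t5}
  B4 = {s1, t1}
  B5 = {s4, t3}
  B6 = {t0}
s0 ∈ B0, t0 ∈ B6 → different blocks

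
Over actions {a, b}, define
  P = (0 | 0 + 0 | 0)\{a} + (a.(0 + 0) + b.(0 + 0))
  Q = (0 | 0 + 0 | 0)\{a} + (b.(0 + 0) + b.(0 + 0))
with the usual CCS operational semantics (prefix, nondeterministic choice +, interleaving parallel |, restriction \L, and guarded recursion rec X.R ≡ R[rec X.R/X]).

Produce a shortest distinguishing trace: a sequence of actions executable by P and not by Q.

a

Reachable graph of P (2 states):
  m0 = (0 | 0 + 0 | 0)\{a} + (a.(0 + 0) + b.(0 + 0)) | -a-> m1, -b-> m1
  m1 = 0 + 0 | (no moves)
Reachable graph of Q (2 states):
  n0 = (0 | 0 + 0 | 0)\{a} + (b.(0 + 0) + b.(0 + 0)) | -b-> n1
  n1 = 0 + 0 | (no moves)
Trace ⟨a⟩ through P, begin at {m0}:
  after a @ step 1: {m1}
  P completes σ.
Trace ⟨a⟩ through Q, begin at {n0}:
  after a @ step 1: no successor for Q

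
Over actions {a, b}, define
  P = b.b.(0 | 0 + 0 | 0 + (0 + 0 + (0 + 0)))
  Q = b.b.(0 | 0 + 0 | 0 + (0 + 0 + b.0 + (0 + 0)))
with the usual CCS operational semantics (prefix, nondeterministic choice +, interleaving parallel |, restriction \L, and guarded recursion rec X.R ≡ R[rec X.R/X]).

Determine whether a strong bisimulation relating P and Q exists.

P ≁ Q

LTS(P): 3 reachable states
  m0 = b.b.(0 | 0 + 0 | 0 + (0 + 0 + (0 + 0))) has moves —b→ m1
  m1 = b.(0 | 0 + 0 | 0 + (0 + 0 + (0 + 0))) has moves —b→ m2
  m2 = 0 | 0 + 0 | 0 + (0 + 0 + (0 + 0)) has moves (no moves)
LTS(Q): 4 reachable states
  n0 = b.b.(0 | 0 + 0 | 0 + (0 + 0 + b.0 + (0 + 0))) has moves —b→ n1
  n1 = b.(0 | 0 + 0 | 0 + (0 + 0 + b.0 + (0 + 0))) has moves —b→ n2
  n2 = 0 | 0 + 0 | 0 + (0 + 0 + b.0 + (0 + 0)) has moves —b→ n3
  n3 = 0 has moves (no moves)
Bisimilarity quotient blocks:
  B0 = {m0, n1}
  B1 = {m1, n2}
  B2 = {m2, n3}
  B3 = {n0}
m0 ∈ B0, n0 ∈ B3 → different blocks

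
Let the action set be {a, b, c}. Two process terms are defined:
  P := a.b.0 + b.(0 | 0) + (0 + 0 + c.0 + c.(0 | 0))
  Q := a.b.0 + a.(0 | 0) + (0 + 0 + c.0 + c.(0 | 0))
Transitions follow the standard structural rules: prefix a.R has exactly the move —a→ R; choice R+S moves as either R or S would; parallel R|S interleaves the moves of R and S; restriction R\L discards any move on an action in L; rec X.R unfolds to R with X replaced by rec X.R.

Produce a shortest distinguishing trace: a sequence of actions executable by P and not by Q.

b

P's transition system — 4 states:
  s0 = a.b.0 + b.(0 | 0) + (0 + 0 + c.0 + c.(0 | 0)) has moves ··a··> s1, ··b··> s2, ··c··> s2, ··c··> s3
  s1 = b.0 has moves ··b··> s3
  s2 = 0 | 0 has moves deadlocked
  s3 = 0 has moves deadlocked
Q's transition system — 4 states:
  t0 = a.b.0 + a.(0 | 0) + (0 + 0 + c.0 + c.(0 | 0)) has moves ··a··> t1, ··a··> t2, ··c··> t1, ··c··> t3
  t1 = 0 | 0 has moves deadlocked
  t2 = b.0 has moves ··b··> t3
  t3 = 0 has moves deadlocked
Executing b from P (initial set {s0}):
  step 1 (b): {s2}
  — P admits the full trace.
Executing b from Q (initial set {t0}):
  step 1 (b): no successor for Q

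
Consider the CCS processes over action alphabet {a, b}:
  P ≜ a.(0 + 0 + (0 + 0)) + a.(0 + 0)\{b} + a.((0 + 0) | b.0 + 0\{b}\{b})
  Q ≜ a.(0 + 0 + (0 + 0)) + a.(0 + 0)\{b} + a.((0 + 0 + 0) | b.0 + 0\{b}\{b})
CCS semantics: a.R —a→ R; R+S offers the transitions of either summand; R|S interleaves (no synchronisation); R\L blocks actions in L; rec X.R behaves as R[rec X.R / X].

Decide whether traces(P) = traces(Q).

trace-equivalent

P's transition system — 5 states:
  s0 = a.(0 + 0 + (0 + 0)) + a.(0 + 0)\{b} + a.((0 + 0) | b.0 + 0\{b}\{b}) ⊢ —a→ s1, —a→ s2, —a→ s3
  s1 = (0 + 0) | b.0 + 0\{b}\{b} ⊢ —b→ s4
  s2 = (0 + 0)\{b} ⊢ (no moves)
  s3 = 0 + 0 + (0 + 0) ⊢ (no moves)
  s4 = (0 + 0) | 0 ⊢ (no moves)
Q's transition system — 5 states:
  t0 = a.(0 + 0 + (0 + 0)) + a.(0 + 0)\{b} + a.((0 + 0 + 0) | b.0 + 0\{b}\{b}) ⊢ —a→ t1, —a→ t2, —a→ t3
  t1 = (0 + 0 + 0) | b.0 + 0\{b}\{b} ⊢ —b→ t4
  t2 = (0 + 0)\{b} ⊢ (no moves)
  t3 = 0 + 0 + (0 + 0) ⊢ (no moves)
  t4 = (0 + 0 + 0) | 0 ⊢ (no moves)
Bisimilarity quotient blocks:
  B0 = {s0, t0}
  B1 = {s2, s3, s4, t2, t3, t4}
  B2 = {s1, t1}
s0 ∈ B0, t0 ∈ B0 → same block
Bisimilar ⇒ trace-equivalent.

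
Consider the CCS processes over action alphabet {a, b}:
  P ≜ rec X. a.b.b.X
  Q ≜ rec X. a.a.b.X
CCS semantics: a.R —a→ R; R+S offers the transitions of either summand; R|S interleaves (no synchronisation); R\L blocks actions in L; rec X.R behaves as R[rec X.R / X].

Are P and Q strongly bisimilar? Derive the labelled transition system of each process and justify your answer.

Reachable graph of P (3 states):
  u0 = rec X. a.b.b.X has moves =a=> u1
  u1 = b.b.(rec X. a.b.b.X) has moves =b=> u2
  u2 = b.(rec X. a.b.b.X) has moves =b=> u0
Reachable graph of Q (3 states):
  v0 = rec X. a.a.b.X has moves =a=> v1
  v1 = a.b.(rec X. a.a.b.X) has moves =a=> v2
  v2 = b.(rec X. a.a.b.X) has moves =b=> v0
Coarsest stable partition (strong bisimilarity classes):
  B0 = {u0}
  B1 = {u1}
  B2 = {u2}
  B3 = {v0}
  B4 = {v1}
  B5 = {v2}
u0 ∈ B0, v0 ∈ B3 → different blocks

not bisimilar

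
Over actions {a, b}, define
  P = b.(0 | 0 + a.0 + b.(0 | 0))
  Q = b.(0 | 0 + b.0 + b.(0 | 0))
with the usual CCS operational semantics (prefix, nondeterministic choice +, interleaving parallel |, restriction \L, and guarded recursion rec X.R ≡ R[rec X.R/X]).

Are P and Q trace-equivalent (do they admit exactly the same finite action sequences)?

Reachable graph of P (4 states):
  m0 = b.(0 | 0 + a.0 + b.(0 | 0)) :: --b--▸ m1
  m1 = 0 | 0 + a.0 + b.(0 | 0) :: --a--▸ m2, --b--▸ m3
  m2 = 0 :: deadlocked
  m3 = 0 | 0 :: deadlocked
Reachable graph of Q (4 states):
  n0 = b.(0 | 0 + b.0 + b.(0 | 0)) :: --b--▸ n1
  n1 = 0 | 0 + b.0 + b.(0 | 0) :: --b--▸ n2, --b--▸ n3
  n2 = 0 :: deadlocked
  n3 = 0 | 0 :: deadlocked
Trace ⟨ba⟩ through P, begin at {m0}:
  [1] b ⇒ {m1}
  [2] a ⇒ {m2}
  — P admits the full trace.
Trace ⟨ba⟩ through Q, begin at {n0}:
  [1] b ⇒ {n1}
  [2] a ⇒ no successor for Q

NO — witness ⟨ba⟩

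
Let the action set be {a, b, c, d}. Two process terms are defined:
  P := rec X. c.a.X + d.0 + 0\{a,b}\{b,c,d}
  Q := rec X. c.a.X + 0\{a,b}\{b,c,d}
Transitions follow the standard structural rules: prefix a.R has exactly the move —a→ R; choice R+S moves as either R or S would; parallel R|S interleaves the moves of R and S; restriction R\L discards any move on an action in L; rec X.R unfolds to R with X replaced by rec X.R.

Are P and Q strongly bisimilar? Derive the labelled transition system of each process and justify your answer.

not bisimilar

Reachable graph of P (3 states):
  u0 = rec X. c.a.X + d.0 + 0\{a,b}\{b,c,d} ⊢ ··c··> u1, ··d··> u2
  u1 = a.(rec X. c.a.X + d.0 + 0\{a,b}\{b,c,d}) ⊢ ··a··> u0
  u2 = 0 ⊢ deadlocked
Reachable graph of Q (2 states):
  v0 = rec X. c.a.X + 0\{a,b}\{b,c,d} ⊢ ··c··> v1
  v1 = a.(rec X. c.a.X + 0\{a,b}\{b,c,d}) ⊢ ··a··> v0
Coarsest stable partition (strong bisimilarity classes):
  B0 = {u0}
  B1 = {u2}
  B2 = {u1}
  B3 = {v0}
  B4 = {v1}
u0 ∈ B0, v0 ∈ B3 → different blocks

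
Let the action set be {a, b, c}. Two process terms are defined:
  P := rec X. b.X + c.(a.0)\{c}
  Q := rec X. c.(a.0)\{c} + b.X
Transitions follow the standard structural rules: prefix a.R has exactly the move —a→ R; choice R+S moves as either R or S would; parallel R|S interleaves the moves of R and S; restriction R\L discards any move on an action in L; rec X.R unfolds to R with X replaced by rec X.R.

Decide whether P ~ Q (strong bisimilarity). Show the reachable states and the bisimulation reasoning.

LTS(P): 3 reachable states
  u0 = rec X. b.X + c.(a.0)\{c} :: —b→ u0, —c→ u1
  u1 = (a.0)\{c} :: —a→ u2
  u2 = 0\{c} :: stopped
LTS(Q): 3 reachable states
  v0 = rec X. c.(a.0)\{c} + b.X :: —b→ v0, —c→ v1
  v1 = (a.0)\{c} :: —a→ v2
  v2 = 0\{c} :: stopped
Partition-refinement fixed point:
  B0 = {u0, v0}
  B1 = {u1, v1}
  B2 = {u2, v2}
u0 ∈ B0, v0 ∈ B0 → same block

bisimilar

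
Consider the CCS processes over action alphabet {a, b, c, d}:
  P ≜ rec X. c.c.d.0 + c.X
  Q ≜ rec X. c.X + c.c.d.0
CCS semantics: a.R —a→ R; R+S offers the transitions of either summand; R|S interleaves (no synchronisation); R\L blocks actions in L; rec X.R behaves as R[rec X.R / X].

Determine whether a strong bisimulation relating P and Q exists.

bisimilar

P's transition system — 4 states:
  p0 = rec X. c.c.d.0 + c.X has moves —c→ p0, —c→ p1
  p1 = c.d.0 has moves —c→ p2
  p2 = d.0 has moves —d→ p3
  p3 = 0 has moves (no moves)
Q's transition system — 4 states:
  q0 = rec X. c.X + c.c.d.0 has moves —c→ q0, —c→ q1
  q1 = c.d.0 has moves —c→ q2
  q2 = d.0 has moves —d→ q3
  q3 = 0 has moves (no moves)
Partition-refinement fixed point:
  B0 = {p0, q0}
  B1 = {p1, q1}
  B2 = {p2, q2}
  B3 = {p3, q3}
p0 ∈ B0, q0 ∈ B0 → same block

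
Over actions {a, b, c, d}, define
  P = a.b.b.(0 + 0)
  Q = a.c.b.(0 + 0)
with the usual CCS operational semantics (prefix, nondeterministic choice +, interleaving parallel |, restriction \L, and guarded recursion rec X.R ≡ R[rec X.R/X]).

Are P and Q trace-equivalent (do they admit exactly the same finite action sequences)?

NO — witness ⟨ab⟩

Reachable graph of P (4 states):
  u0 = a.b.b.(0 + 0) ⊢ =a=> u1
  u1 = b.b.(0 + 0) ⊢ =b=> u2
  u2 = b.(0 + 0) ⊢ =b=> u3
  u3 = 0 + 0 ⊢ (no moves)
Reachable graph of Q (4 states):
  v0 = a.c.b.(0 + 0) ⊢ =a=> v1
  v1 = c.b.(0 + 0) ⊢ =c=> v2
  v2 = b.(0 + 0) ⊢ =b=> v3
  v3 = 0 + 0 ⊢ (no moves)
Trace ⟨ab⟩ through P, begin at {u0}:
  after a @ step 1: {u1}
  after b @ step 2: {u2}
  — P admits the full trace.
Trace ⟨ab⟩ through Q, begin at {v0}:
  after a @ step 1: {v1}
  after b @ step 2: ∅  — Q cannot continue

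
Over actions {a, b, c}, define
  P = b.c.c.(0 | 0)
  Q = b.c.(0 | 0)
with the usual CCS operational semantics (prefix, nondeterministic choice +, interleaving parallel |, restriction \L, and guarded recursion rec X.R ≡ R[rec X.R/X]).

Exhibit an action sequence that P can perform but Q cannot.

bcc

LTS(P): 4 reachable states
  p0 = b.c.c.(0 | 0) | =b=> p1
  p1 = c.c.(0 | 0) | =c=> p2
  p2 = c.(0 | 0) | =c=> p3
  p3 = 0 | 0 | ∅
LTS(Q): 3 reachable states
  q0 = b.c.(0 | 0) | =b=> q1
  q1 = c.(0 | 0) | =c=> q2
  q2 = 0 | 0 | ∅
Executing bcc from P (initial set {p0}):
  [1] b ⇒ {p1}
  [2] c ⇒ {p2}
  [3] c ⇒ {p3}
  ✓ P
Executing bcc from Q (initial set {q0}):
  [1] b ⇒ {q1}
  [2] c ⇒ {q2}
  [3] c ⇒ ∅ (Q stuck)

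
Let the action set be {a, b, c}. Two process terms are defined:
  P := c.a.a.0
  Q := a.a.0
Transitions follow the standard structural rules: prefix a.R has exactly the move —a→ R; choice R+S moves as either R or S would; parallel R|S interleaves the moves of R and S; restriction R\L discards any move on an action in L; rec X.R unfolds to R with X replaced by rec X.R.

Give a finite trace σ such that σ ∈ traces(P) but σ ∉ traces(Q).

LTS(P): 4 reachable states
  m0 = c.a.a.0 | --c--▸ m1
  m1 = a.a.0 | --a--▸ m2
  m2 = a.0 | --a--▸ m3
  m3 = 0 | ·
LTS(Q): 3 reachable states
  n0 = a.a.0 | --a--▸ n1
  n1 = a.0 | --a--▸ n2
  n2 = 0 | ·
Executing c from P (initial set {m0}):
  [1] c ⇒ {m1}
  P completes σ.
Executing c from Q (initial set {n0}):
  [1] c ⇒ no successor for Q

c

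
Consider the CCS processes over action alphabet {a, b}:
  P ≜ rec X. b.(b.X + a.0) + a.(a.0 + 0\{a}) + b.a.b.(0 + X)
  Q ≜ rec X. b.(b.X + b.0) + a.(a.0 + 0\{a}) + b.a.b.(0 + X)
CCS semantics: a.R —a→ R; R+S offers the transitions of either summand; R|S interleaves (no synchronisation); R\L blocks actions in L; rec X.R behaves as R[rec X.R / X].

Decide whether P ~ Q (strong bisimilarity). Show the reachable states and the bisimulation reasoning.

P's transition system — 7 states:
  p0 = rec X. b.(b.X + a.0) + a.(a.0 + 0\{a}) + b.a.b.(0 + X) → -a-> p1, -b-> p2, -b-> p3
  p1 = a.0 + 0\{a} → -a-> p4
  p2 = a.b.(0 + (rec X. b.(b.X + a.0) + a.(a.0 + 0\{a}) + b.a.b.(0 + X))) → -a-> p5
  p3 = b.(rec X. b.(b.X + a.0) + a.(a.0 + 0\{a}) + b.a.b.(0 + X)) + a.0 → -a-> p4, -b-> p0
  p4 = 0 → deadlocked
  p5 = b.(0 + (rec X. b.(b.X + a.0) + a.(a.0 + 0\{a}) + b.a.b.(0 + X))) → -b-> p6
  p6 = 0 + (rec X. b.(b.X + a.0) + a.(a.0 + 0\{a}) + b.a.b.(0 + X)) → -a-> p1, -b-> p2, -b-> p3
Q's transition system — 7 states:
  q0 = rec X. b.(b.X + b.0) + a.(a.0 + 0\{a}) + b.a.b.(0 + X) → -a-> q1, -b-> q2, -b-> q3
  q1 = a.0 + 0\{a} → -a-> q4
  q2 = a.b.(0 + (rec X. b.(b.X + b.0) + a.(a.0 + 0\{a}) + b.a.b.(0 + X))) → -a-> q5
  q3 = b.(rec X. b.(b.X + b.0) + a.(a.0 + 0\{a}) + b.a.b.(0 + X)) + b.0 → -b-> q0, -b-> q4
  q4 = 0 → deadlocked
  q5 = b.(0 + (rec X. b.(b.X + b.0) + a.(a.0 + 0\{a}) + b.a.b.(0 + X))) → -b-> q6
  q6 = 0 + (rec X. b.(b.X + b.0) + a.(a.0 + 0\{a}) + b.a.b.(0 + X)) → -a-> q1, -b-> q2, -b-> q3
Coarsest stable partition (strong bisimilarity classes):
  B0 = {p0, p6}
  B1 = {p1, q1}
  B2 = {p4, q4}
  B3 = {p3}
  B4 = {p2}
  B5 = {p5}
  B6 = {q0, q6}
  B7 = {q3}
  B8 = {q2}
  B9 = {q5}
p0 ∈ B0, q0 ∈ B6 → different blocks

not bisimilar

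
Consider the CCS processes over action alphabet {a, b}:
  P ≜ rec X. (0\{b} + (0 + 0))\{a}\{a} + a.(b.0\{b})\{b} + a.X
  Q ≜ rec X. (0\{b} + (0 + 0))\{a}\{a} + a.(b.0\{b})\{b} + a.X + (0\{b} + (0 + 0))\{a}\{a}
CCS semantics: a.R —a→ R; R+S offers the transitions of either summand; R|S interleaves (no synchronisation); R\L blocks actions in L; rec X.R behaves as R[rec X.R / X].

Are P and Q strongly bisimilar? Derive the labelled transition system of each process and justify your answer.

YES

Reachable graph of P (2 states):
  m0 = rec X. (0\{b} + (0 + 0))\{a}\{a} + a.(b.0\{b})\{b} + a.X | ··a··> m0, ··a··> m1
  m1 = (b.0\{b})\{b} | stopped
Reachable graph of Q (2 states):
  n0 = rec X. (0\{b} + (0 + 0))\{a}\{a} + a.(b.0\{b})\{b} + a.X + (0\{b} + (0 + 0))\{a}\{a} | ··a··> n0, ··a··> n1
  n1 = (b.0\{b})\{b} | stopped
Bisimilarity quotient blocks:
  B0 = {m0, n0}
  B1 = {m1, n1}
m0 ∈ B0, n0 ∈ B0 → same block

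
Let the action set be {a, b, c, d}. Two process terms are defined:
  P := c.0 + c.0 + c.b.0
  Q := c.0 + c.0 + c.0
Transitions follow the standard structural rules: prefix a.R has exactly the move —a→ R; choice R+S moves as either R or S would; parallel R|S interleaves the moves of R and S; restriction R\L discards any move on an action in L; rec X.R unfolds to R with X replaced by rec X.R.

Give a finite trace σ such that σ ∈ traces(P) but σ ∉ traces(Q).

Reachable graph of P (3 states):
  s0 = c.0 + c.0 + c.b.0 ⊢ ··c··> s1, ··c··> s2
  s1 = 0 ⊢ deadlocked
  s2 = b.0 ⊢ ··b··> s1
Reachable graph of Q (2 states):
  t0 = c.0 + c.0 + c.0 ⊢ ··c··> t1
  t1 = 0 ⊢ deadlocked
Trace ⟨cb⟩ through P, begin at {s0}:
  after c @ step 1: {s1, s2}
  after b @ step 2: {s1}
  P completes σ.
Trace ⟨cb⟩ through Q, begin at {t0}:
  after c @ step 1: {t1}
  after b @ step 2: ∅  — Q cannot continue

cb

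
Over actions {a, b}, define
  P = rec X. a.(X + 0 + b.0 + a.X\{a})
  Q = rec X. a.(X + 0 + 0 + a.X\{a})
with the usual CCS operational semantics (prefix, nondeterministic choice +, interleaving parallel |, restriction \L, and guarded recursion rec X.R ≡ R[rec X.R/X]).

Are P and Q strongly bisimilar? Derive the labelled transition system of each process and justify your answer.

P's transition system — 4 states:
  m0 = rec X. a.(X + 0 + b.0 + a.X\{a}) → --a--▸ m1
  m1 = (rec X. a.(X + 0 + b.0 + a.X\{a})) + 0 + b.0 + a.(rec X. a.(X + 0 + b.0 + a.X\{a}))\{a} → --a--▸ m1, --a--▸ m2, --b--▸ m3
  m2 = (rec X. a.(X + 0 + b.0 + a.X\{a}))\{a} → stopped
  m3 = 0 → stopped
Q's transition system — 3 states:
  n0 = rec X. a.(X + 0 + 0 + a.X\{a}) → --a--▸ n1
  n1 = (rec X. a.(X + 0 + 0 + a.X\{a})) + 0 + 0 + a.(rec X. a.(X + 0 + 0 + a.X\{a}))\{a} → --a--▸ n1, --a--▸ n2
  n2 = (rec X. a.(X + 0 + 0 + a.X\{a}))\{a} → stopped
Partition-refinement fixed point:
  B0 = {m0}
  B1 = {m1}
  B2 = {m2, m3, n2}
  B3 = {n0}
  B4 = {n1}
m0 ∈ B0, n0 ∈ B3 → different blocks

P ≁ Q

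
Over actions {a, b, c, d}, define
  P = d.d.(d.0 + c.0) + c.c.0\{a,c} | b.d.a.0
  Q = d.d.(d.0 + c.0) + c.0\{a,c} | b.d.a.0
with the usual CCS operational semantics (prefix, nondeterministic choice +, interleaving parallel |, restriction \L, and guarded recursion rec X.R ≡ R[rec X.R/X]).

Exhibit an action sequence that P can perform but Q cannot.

cc

Reachable graph of P (15 states):
  m0 = d.d.(d.0 + c.0) + c.c.0\{a,c} | b.d.a.0 | --b--▸ m1, --c--▸ m2, --d--▸ m3
  m1 = c.c.0\{a,c} | d.a.0 | --c--▸ m4, --d--▸ m5
  m2 = c.0\{a,c} | b.d.a.0 | --b--▸ m4, --c--▸ m6
  m3 = d.(d.0 + c.0) | --d--▸ m7
  m4 = c.0\{a,c} | d.a.0 | --c--▸ m8, --d--▸ m9
  m5 = c.c.0\{a,c} | a.0 | --a--▸ m10, --c--▸ m9
  m6 = 0\{a,c} | b.d.a.0 | --b--▸ m8
  m7 = d.0 + c.0 | --c--▸ m11, --d--▸ m11
  m8 = 0\{a,c} | d.a.0 | --d--▸ m12
  m9 = c.0\{a,c} | a.0 | --a--▸ m13, --c--▸ m12
  m10 = c.c.0\{a,c} | 0 | --c--▸ m13
  m11 = 0 | (no moves)
  m12 = 0\{a,c} | a.0 | --a--▸ m14
  m13 = c.0\{a,c} | 0 | --c--▸ m14
  m14 = 0\{a,c} | 0 | (no moves)
Reachable graph of Q (11 states):
  n0 = d.d.(d.0 + c.0) + c.0\{a,c} | b.d.a.0 | --b--▸ n1, --c--▸ n2, --d--▸ n3
  n1 = c.0\{a,c} | d.a.0 | --c--▸ n4, --d--▸ n5
  n2 = 0\{a,c} | b.d.a.0 | --b--▸ n4
  n3 = d.(d.0 + c.0) | --d--▸ n6
  n4 = 0\{a,c} | d.a.0 | --d--▸ n7
  n5 = c.0\{a,c} | a.0 | --a--▸ n8, --c--▸ n7
  n6 = d.0 + c.0 | --c--▸ n9, --d--▸ n9
  n7 = 0\{a,c} | a.0 | --a--▸ n10
  n8 = c.0\{a,c} | 0 | --c--▸ n10
  n9 = 0 | (no moves)
  n10 = 0\{a,c} | 0 | (no moves)
Executing cc from P (initial set {m0}):
  step 1 (c): {m2}
  step 2 (c): {m6}
  P completes σ.
Executing cc from Q (initial set {n0}):
  step 1 (c): {n2}
  step 2 (c): ∅ (Q stuck)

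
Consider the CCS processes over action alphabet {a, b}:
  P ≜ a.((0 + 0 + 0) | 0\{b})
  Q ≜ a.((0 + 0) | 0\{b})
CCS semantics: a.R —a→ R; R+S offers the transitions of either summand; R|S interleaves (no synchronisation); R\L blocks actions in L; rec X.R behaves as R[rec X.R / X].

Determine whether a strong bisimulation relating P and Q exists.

Reachable graph of P (2 states):
  u0 = a.((0 + 0 + 0) | 0\{b}) ⊢ —a→ u1
  u1 = (0 + 0 + 0) | 0\{b} ⊢ ·
Reachable graph of Q (2 states):
  v0 = a.((0 + 0) | 0\{b}) ⊢ —a→ v1
  v1 = (0 + 0) | 0\{b} ⊢ ·
Partition-refinement fixed point:
  B0 = {u0, v0}
  B1 = {u1, v1}
u0 ∈ B0, v0 ∈ B0 → same block

YES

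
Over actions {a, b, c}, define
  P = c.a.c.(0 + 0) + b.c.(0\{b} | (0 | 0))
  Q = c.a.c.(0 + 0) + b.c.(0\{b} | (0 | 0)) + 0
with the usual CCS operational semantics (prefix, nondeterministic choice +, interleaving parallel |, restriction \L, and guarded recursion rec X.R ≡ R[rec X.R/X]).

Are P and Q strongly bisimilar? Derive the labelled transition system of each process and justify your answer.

LTS(P): 6 reachable states
  s0 = c.a.c.(0 + 0) + b.c.(0\{b} | (0 | 0)) → =b=> s1, =c=> s2
  s1 = c.(0\{b} | (0 | 0)) → =c=> s3
  s2 = a.c.(0 + 0) → =a=> s4
  s3 = 0\{b} | (0 | 0) → ·
  s4 = c.(0 + 0) → =c=> s5
  s5 = 0 + 0 → ·
LTS(Q): 6 reachable states
  t0 = c.a.c.(0 + 0) + b.c.(0\{b} | (0 | 0)) + 0 → =b=> t1, =c=> t2
  t1 = c.(0\{b} | (0 | 0)) → =c=> t3
  t2 = a.c.(0 + 0) → =a=> t4
  t3 = 0\{b} | (0 | 0) → ·
  t4 = c.(0 + 0) → =c=> t5
  t5 = 0 + 0 → ·
Partition-refinement fixed point:
  B0 = {s0, t0}
  B1 = {s2, t2}
  B2 = {s1, s4, t1, t4}
  B3 = {s3, s5, t3, t5}
s0 ∈ B0, t0 ∈ B0 → same block

P ~ Q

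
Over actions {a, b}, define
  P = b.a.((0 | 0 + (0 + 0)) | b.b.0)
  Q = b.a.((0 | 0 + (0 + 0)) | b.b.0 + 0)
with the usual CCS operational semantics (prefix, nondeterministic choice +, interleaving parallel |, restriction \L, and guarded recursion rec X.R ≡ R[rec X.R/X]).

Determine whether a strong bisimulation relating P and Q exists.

P's transition system — 5 states:
  m0 = b.a.((0 | 0 + (0 + 0)) | b.b.0) → —b→ m1
  m1 = a.((0 | 0 + (0 + 0)) | b.b.0) → —a→ m2
  m2 = (0 | 0 + (0 + 0)) | b.b.0 → —b→ m3
  m3 = (0 | 0 + (0 + 0)) | b.0 → —b→ m4
  m4 = (0 | 0 + (0 + 0)) | 0 → (no moves)
Q's transition system — 5 states:
  n0 = b.a.((0 | 0 + (0 + 0)) | b.b.0 + 0) → —b→ n1
  n1 = a.((0 | 0 + (0 + 0)) | b.b.0 + 0) → —a→ n2
  n2 = (0 | 0 + (0 + 0)) | b.b.0 + 0 → —b→ n3
  n3 = (0 | 0 + (0 + 0)) | b.0 → —b→ n4
  n4 = (0 | 0 + (0 + 0)) | 0 → (no moves)
Bisimilarity quotient blocks:
  B0 = {m0, n0}
  B1 = {m1, n1}
  B2 = {m2, n2}
  B3 = {m3, n3}
  B4 = {m4, n4}
m0 ∈ B0, n0 ∈ B0 → same block

P ~ Q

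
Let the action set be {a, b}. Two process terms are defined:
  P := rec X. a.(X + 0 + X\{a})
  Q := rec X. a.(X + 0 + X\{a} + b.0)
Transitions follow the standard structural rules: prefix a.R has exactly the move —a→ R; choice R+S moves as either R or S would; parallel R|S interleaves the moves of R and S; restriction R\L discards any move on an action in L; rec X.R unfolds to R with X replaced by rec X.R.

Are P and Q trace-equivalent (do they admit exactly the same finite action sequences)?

traces(P) ≠ traces(Q) — witness ⟨ab⟩

P's transition system — 2 states:
  m0 = rec X. a.(X + 0 + X\{a}) ⊢ —a→ m1
  m1 = (rec X. a.(X + 0 + X\{a})) + 0 + (rec X. a.(X + 0 + X\{a}))\{a} ⊢ —a→ m1
Q's transition system — 3 states:
  n0 = rec X. a.(X + 0 + X\{a} + b.0) ⊢ —a→ n1
  n1 = (rec X. a.(X + 0 + X\{a} + b.0)) + 0 + (rec X. a.(X + 0 + X\{a} + b.0))\{a} + b.0 ⊢ —a→ n1, —b→ n2
  n2 = 0 ⊢ stopped
Run σ = ⟨ab⟩ on Q: start {n0}
  after a @ step 1: {n1}
  after b @ step 2: {n2}
  Q completes σ.
Run σ = ⟨ab⟩ on P: start {m0}
  after a @ step 1: {m1}
  after b @ step 2: no successor for P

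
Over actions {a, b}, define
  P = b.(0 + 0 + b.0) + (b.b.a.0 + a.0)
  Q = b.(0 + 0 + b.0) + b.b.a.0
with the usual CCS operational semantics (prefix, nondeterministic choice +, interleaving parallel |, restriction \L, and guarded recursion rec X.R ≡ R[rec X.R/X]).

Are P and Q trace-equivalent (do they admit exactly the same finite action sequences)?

Reachable graph of P (5 states):
  s0 = b.(0 + 0 + b.0) + (b.b.a.0 + a.0) has moves ··a··> s1, ··b··> s2, ··b··> s3
  s1 = 0 has moves ∅
  s2 = 0 + 0 + b.0 has moves ··b··> s1
  s3 = b.a.0 has moves ··b··> s4
  s4 = a.0 has moves ··a··> s1
Reachable graph of Q (5 states):
  t0 = b.(0 + 0 + b.0) + b.b.a.0 has moves ··b··> t1, ··b··> t2
  t1 = 0 + 0 + b.0 has moves ··b··> t3
  t2 = b.a.0 has moves ··b··> t4
  t3 = 0 has moves ∅
  t4 = a.0 has moves ··a··> t3
Run σ = ⟨a⟩ on P: start {s0}
  step 1 (a): {s1}
  — P admits the full trace.
Run σ = ⟨a⟩ on Q: start {t0}
  step 1 (a): no successor for Q

traces(P) ≠ traces(Q) — witness ⟨a⟩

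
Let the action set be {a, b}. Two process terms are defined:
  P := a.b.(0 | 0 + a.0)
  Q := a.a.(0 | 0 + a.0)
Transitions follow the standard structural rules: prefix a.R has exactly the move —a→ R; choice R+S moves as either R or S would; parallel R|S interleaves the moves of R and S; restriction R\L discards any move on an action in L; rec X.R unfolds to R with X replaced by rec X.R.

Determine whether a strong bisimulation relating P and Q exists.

P's transition system — 4 states:
  p0 = a.b.(0 | 0 + a.0) → —a→ p1
  p1 = b.(0 | 0 + a.0) → —b→ p2
  p2 = 0 | 0 + a.0 → —a→ p3
  p3 = 0 → ·
Q's transition system — 4 states:
  q0 = a.a.(0 | 0 + a.0) → —a→ q1
  q1 = a.(0 | 0 + a.0) → —a→ q2
  q2 = 0 | 0 + a.0 → —a→ q3
  q3 = 0 → ·
Bisimilarity quotient blocks:
  B0 = {p0}
  B1 = {p1}
  B2 = {p2, q2}
  B3 = {p3, q3}
  B4 = {q0}
  B5 = {q1}
p0 ∈ B0, q0 ∈ B4 → different blocks

P ≁ Q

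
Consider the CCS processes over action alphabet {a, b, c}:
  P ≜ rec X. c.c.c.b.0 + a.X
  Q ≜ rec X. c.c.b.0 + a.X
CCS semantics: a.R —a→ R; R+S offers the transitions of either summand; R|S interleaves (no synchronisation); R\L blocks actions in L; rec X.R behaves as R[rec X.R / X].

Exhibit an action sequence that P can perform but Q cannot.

ccc

P's transition system — 5 states:
  s0 = rec X. c.c.c.b.0 + a.X | -a-> s0, -c-> s1
  s1 = c.c.b.0 | -c-> s2
  s2 = c.b.0 | -c-> s3
  s3 = b.0 | -b-> s4
  s4 = 0 | (no moves)
Q's transition system — 4 states:
  t0 = rec X. c.c.b.0 + a.X | -a-> t0, -c-> t1
  t1 = c.b.0 | -c-> t2
  t2 = b.0 | -b-> t3
  t3 = 0 | (no moves)
Trace ⟨ccc⟩ through P, begin at {s0}:
  after c @ step 1: {s1}
  after c @ step 2: {s2}
  after c @ step 3: {s3}
  P completes σ.
Trace ⟨ccc⟩ through Q, begin at {t0}:
  after c @ step 1: {t1}
  after c @ step 2: {t2}
  after c @ step 3: ∅ (Q stuck)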